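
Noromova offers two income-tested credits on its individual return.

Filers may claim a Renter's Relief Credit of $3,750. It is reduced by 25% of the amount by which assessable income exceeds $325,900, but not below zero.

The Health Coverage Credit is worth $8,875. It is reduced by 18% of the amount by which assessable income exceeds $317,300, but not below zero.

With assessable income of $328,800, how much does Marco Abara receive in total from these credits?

$9,830

Renter's Relief Credit: 25% of the $2,900 excess over $325,900 is $725; credit = $3,750 − $725 = $3,025.
Health Coverage Credit: 18% of the $11,500 excess over $317,300 is $2,070; credit = $8,875 − $2,070 = $6,805.
Total: $3,025 + $6,805 = $9,830.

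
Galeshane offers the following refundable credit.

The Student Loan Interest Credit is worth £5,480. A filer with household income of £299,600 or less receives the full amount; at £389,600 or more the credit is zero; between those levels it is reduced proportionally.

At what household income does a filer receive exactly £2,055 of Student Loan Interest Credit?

£2,055 is 2,055/5,480 of the full £5,480, so 3,425/5,480 of the £90,000 range has been used: income = £299,600 + £90,000 × 3,425/5,480 = £355,850.

£355,850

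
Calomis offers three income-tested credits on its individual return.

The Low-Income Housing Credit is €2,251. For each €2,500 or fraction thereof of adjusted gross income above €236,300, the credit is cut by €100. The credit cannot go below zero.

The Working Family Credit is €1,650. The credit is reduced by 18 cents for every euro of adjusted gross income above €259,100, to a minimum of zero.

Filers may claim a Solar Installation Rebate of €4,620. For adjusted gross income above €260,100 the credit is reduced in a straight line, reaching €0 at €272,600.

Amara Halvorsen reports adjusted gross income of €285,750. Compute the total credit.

Low-Income Housing Credit: income exceeds €236,300 by €49,450, which is 20 full-or-partial €2,500 increments; reduction = 20 × €100 = €2,000, leaving €251.
Working Family Credit: 18% of the €26,650 excess over €259,100 is €4,797 ≥ base, so the credit is €0.
Solar Installation Rebate: €285,750 is at or above €272,600, so the credit is €0.
Total: €251 + €0 + €0 = €251.

€251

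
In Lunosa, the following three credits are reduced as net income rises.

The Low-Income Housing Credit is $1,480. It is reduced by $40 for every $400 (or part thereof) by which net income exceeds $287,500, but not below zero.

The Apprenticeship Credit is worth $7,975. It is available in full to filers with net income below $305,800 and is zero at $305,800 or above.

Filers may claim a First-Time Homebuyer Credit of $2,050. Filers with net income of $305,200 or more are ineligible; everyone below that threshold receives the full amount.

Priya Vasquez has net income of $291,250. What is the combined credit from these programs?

$11,105

Low-Income Housing Credit: income exceeds $287,500 by $3,750, which is 10 full-or-partial $400 increments; reduction = 10 × $40 = $400, leaving $1,080.
Apprenticeship Credit: $291,250 is below the $305,800 cutoff, so the full $7,975 applies.
First-Time Homebuyer Credit: $291,250 is below the $305,200 cutoff, so the full $2,050 applies.
Total: $1,080 + $7,975 + $2,050 = $11,105.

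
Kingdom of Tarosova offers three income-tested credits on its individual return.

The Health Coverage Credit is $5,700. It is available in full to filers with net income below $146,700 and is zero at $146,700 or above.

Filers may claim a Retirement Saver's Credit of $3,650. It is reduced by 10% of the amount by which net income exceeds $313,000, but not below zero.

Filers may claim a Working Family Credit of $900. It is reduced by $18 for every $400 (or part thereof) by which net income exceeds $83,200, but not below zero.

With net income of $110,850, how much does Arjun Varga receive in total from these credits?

$9,350

Health Coverage Credit: $110,850 is below the $146,700 cutoff, so the full $5,700 applies.
Retirement Saver's Credit: $110,850 is at or below the $313,000 threshold, so the full $3,650 applies.
Working Family Credit: income exceeds $83,200 by $27,650 → 70 increments × $18 = $1,260 ≥ base, so the credit is $0.
Total: $5,700 + $3,650 + $0 = $9,350.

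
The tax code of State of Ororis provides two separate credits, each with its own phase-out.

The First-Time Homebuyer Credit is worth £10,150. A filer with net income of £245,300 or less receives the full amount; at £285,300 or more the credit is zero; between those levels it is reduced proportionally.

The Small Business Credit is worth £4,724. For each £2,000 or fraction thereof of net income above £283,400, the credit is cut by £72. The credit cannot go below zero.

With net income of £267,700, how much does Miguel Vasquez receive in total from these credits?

First-Time Homebuyer Credit: £267,700 is £22,400 into a £40,000 phase-out range, leaving 17,600/40,000 of the credit: £10,150 × 17,600/40,000 = £4,466.
Small Business Credit: £267,700 is at or below the £283,400 threshold, so the full £4,724 applies.
Total: £4,466 + £4,724 = £9,190.

£9,190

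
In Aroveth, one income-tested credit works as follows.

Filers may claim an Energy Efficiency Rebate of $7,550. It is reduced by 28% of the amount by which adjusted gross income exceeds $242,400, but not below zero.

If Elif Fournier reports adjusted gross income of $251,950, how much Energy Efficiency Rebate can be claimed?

$4,876

Energy Efficiency Rebate: 28% of the $9,550 excess over $242,400 is $2,674; credit = $7,550 − $2,674 = $4,876.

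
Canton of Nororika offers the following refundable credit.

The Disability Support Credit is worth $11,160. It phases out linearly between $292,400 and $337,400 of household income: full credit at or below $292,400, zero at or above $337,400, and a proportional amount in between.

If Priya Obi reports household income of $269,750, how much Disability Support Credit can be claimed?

$11,160

Disability Support Credit: $269,750 is at or below the $292,400 threshold, so the full $11,160 applies.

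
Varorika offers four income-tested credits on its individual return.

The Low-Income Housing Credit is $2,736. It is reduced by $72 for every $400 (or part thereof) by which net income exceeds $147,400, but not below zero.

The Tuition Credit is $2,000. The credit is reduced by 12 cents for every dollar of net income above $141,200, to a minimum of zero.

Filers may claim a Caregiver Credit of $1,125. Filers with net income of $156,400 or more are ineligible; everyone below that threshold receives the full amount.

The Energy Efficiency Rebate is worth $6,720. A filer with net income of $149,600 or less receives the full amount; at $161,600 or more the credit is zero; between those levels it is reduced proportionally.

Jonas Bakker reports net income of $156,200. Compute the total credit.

$5,501

Low-Income Housing Credit: income exceeds $147,400 by $8,800, which is 22 full-or-partial $400 increments; reduction = 22 × $72 = $1,584, leaving $1,152.
Tuition Credit: 12% of the $15,000 excess over $141,200 is $1,800; credit = $2,000 − $1,800 = $200.
Caregiver Credit: $156,200 is below the $156,400 cutoff, so the full $1,125 applies.
Energy Efficiency Rebate: $156,200 is $6,600 into a $12,000 phase-out range, leaving 5,400/12,000 of the credit: $6,720 × 5,400/12,000 = $3,024.
Total: $1,152 + $200 + $1,125 + $3,024 = $5,501.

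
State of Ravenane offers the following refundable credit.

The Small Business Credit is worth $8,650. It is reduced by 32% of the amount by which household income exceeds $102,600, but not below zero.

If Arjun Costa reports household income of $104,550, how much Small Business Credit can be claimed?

Small Business Credit: 32% of the $1,950 excess over $102,600 is $624; credit = $8,650 − $624 = $8,026.

$8,026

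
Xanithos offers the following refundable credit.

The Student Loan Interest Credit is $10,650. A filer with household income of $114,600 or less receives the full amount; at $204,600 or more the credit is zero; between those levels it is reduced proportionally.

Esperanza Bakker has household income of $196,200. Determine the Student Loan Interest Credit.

Student Loan Interest Credit: $196,200 is $81,600 into a $90,000 phase-out range, leaving 8,400/90,000 of the credit: $10,650 × 8,400/90,000 = $994.

$994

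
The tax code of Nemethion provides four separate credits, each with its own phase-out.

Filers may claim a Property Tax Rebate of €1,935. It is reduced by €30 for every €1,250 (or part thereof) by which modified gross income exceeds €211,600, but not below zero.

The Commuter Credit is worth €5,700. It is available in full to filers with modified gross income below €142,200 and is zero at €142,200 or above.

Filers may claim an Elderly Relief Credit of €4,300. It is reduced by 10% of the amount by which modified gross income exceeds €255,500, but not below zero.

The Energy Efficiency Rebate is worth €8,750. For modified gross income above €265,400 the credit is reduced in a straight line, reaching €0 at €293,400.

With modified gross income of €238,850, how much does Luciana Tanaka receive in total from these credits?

Property Tax Rebate: income exceeds €211,600 by €27,250, which is 22 full-or-partial €1,250 increments; reduction = 22 × €30 = €660, leaving €1,275.
Commuter Credit: €238,850 meets or exceeds the €142,200 cutoff, so the credit is €0.
Elderly Relief Credit: €238,850 is at or below the €255,500 threshold, so the full €4,300 applies.
Energy Efficiency Rebate: €238,850 is at or below the €265,400 threshold, so the full €8,750 applies.
Total: €1,275 + €0 + €4,300 + €8,750 = €14,325.

€14,325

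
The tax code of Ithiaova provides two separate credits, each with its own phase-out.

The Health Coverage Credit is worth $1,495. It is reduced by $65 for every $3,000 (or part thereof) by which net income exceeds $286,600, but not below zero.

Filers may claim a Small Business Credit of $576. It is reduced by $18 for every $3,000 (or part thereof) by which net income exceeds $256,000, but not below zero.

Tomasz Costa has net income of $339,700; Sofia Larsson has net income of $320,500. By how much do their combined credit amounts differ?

Tomasz ($339,700): Health Coverage Credit: income exceeds $286,600 by $53,100, which is 18 full-or-partial $3,000 increments; reduction = 18 × $65 = $1,170, leaving $325. Small Business Credit: income exceeds $256,000 by $83,700, which is 28 full-or-partial $3,000 increments; reduction = 28 × $18 = $504, leaving $72. total $325 + $72 = $397
Sofia ($320,500): Health Coverage Credit: income exceeds $286,600 by $33,900, which is 12 full-or-partial $3,000 increments; reduction = 12 × $65 = $780, leaving $715. Small Business Credit: income exceeds $256,000 by $64,500, which is 22 full-or-partial $3,000 increments; reduction = 22 × $18 = $396, leaving $180. total $715 + $180 = $895
Difference: |$397 − $895| = $498.

$498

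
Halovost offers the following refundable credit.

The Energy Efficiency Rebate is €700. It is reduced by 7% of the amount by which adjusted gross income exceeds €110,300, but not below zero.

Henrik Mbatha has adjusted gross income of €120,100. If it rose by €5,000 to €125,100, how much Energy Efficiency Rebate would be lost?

€14

At €120,100 — 7% of the €9,800 excess over €110,300 is €686; credit = €700 − €686 = €14.
At €125,100 — 7% of the €14,800 excess over €110,300 is €1,036 ≥ base, so the credit is €0.
Lost: €14 − €0 = €14.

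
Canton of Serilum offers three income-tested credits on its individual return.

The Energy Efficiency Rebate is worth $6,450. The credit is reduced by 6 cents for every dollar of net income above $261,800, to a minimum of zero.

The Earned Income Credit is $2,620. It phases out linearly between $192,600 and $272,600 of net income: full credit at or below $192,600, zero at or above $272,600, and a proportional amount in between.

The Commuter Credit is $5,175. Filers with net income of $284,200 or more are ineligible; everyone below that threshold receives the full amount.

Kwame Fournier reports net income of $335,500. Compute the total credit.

$2,028

Energy Efficiency Rebate: 6% of the $73,700 excess over $261,800 is $4,422; credit = $6,450 − $4,422 = $2,028.
Earned Income Credit: $335,500 is at or above $272,600, so the credit is $0.
Commuter Credit: $335,500 meets or exceeds the $284,200 cutoff, so the credit is $0.
Total: $2,028 + $0 + $0 = $2,028.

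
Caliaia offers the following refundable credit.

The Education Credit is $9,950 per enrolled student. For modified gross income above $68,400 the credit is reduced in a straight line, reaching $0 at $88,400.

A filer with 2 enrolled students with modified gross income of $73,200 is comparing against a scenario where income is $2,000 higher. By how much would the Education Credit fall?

$1,990

At $73,200 — base = 2 × $9,950 = $19,900. $73,200 is $4,800 into a $20,000 phase-out range, leaving 15,200/20,000 of the credit: $19,900 × 15,200/20,000 = $15,124.
At $75,200 — base = 2 × $9,950 = $19,900. $75,200 is $6,800 into a $20,000 phase-out range, leaving 13,200/20,000 of the credit: $19,900 × 13,200/20,000 = $13,134.
Lost: $15,124 − $13,134 = $1,990.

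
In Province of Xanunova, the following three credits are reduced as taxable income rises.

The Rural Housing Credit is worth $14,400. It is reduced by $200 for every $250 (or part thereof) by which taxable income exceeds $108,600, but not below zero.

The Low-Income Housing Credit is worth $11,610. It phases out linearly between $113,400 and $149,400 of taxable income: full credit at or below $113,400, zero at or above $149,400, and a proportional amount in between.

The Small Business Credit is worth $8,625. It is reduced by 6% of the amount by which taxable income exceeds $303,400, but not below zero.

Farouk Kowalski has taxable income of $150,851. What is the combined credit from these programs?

Rural Housing Credit: income exceeds $108,600 by $42,251 → 170 increments × $200 = $34,000 ≥ base, so the credit is $0.
Low-Income Housing Credit: $150,851 is at or above $149,400, so the credit is $0.
Small Business Credit: $150,851 is at or below the $303,400 threshold, so the full $8,625 applies.
Total: $0 + $0 + $8,625 = $8,625.

$8,625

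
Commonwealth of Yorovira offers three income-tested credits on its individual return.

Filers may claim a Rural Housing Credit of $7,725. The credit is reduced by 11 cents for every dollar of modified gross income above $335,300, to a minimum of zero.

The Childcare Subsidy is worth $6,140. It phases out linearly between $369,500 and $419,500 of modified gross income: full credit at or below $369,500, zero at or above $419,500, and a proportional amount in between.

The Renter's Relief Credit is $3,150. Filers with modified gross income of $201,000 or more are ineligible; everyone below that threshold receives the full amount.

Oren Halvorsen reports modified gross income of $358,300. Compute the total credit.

$11,335

Rural Housing Credit: 11% of the $23,000 excess over $335,300 is $2,530; credit = $7,725 − $2,530 = $5,195.
Childcare Subsidy: $358,300 is at or below the $369,500 threshold, so the full $6,140 applies.
Renter's Relief Credit: $358,300 meets or exceeds the $201,000 cutoff, so the credit is $0.
Total: $5,195 + $6,140 + $0 = $11,335.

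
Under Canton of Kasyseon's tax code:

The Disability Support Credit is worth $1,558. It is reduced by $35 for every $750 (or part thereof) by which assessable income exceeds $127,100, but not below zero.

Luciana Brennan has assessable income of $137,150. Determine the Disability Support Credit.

$1,068

Disability Support Credit: income exceeds $127,100 by $10,050, which is 14 full-or-partial $750 increments; reduction = 14 × $35 = $490, leaving $1,068.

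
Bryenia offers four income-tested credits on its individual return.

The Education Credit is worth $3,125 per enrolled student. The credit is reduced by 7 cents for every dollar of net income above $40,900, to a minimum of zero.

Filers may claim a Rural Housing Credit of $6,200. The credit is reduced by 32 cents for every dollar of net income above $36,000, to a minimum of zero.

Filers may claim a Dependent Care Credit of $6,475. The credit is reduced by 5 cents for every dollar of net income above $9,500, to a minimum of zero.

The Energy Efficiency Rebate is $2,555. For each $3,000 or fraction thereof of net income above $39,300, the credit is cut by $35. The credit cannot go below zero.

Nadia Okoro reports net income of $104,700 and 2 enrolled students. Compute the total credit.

Education Credit: base = 2 × $3,125 = $6,250. 7% of the $63,800 excess over $40,900 is $4,466; credit = $6,250 − $4,466 = $1,784.
Rural Housing Credit: 32% of the $68,700 excess over $36,000 is $21,984 ≥ base, so the credit is $0.
Dependent Care Credit: 5% of the $95,200 excess over $9,500 is $4,760; credit = $6,475 − $4,760 = $1,715.
Energy Efficiency Rebate: income exceeds $39,300 by $65,400, which is 22 full-or-partial $3,000 increments; reduction = 22 × $35 = $770, leaving $1,785.
Total: $1,784 + $0 + $1,715 + $1,785 = $5,284.

$5,284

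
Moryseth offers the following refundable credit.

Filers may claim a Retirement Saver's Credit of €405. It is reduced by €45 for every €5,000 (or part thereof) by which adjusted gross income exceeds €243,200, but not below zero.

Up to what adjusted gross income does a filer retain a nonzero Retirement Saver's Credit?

€283,200

After 8 increments the reduction is 8 × €45 = €360, leaving €45; one more increment wipes it out. Increment 8 ends at excess 8 × €5,000 = €40,000, so the highest qualifying income is €243,200 + €40,000 = €283,200.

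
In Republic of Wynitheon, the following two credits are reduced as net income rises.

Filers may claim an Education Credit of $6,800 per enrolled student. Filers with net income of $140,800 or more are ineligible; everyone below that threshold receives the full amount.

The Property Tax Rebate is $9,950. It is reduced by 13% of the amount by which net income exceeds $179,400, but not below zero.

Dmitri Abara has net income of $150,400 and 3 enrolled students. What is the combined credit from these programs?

Education Credit: base = 3 × $6,800 = $20,400. $150,400 meets or exceeds the $140,800 cutoff, so the credit is $0.
Property Tax Rebate: $150,400 is at or below the $179,400 threshold, so the full $9,950 applies.
Total: $0 + $9,950 = $9,950.

$9,950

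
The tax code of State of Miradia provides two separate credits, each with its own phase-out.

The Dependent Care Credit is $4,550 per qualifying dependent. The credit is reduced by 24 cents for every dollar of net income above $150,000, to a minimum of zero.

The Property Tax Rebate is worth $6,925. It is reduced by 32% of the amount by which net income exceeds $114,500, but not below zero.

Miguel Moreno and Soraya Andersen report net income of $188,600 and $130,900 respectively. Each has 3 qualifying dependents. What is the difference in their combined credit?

Miguel ($188,600): Dependent Care Credit: base = 3 × $4,550 = $13,650. 24% of the $38,600 excess over $150,000 is $9,264; credit = $13,650 − $9,264 = $4,386. Property Tax Rebate: 32% of the $74,100 excess over $114,500 is $23,712 ≥ base, so the credit is $0. total $4,386 + $0 = $4,386
Soraya ($130,900): Dependent Care Credit: base = 3 × $4,550 = $13,650. $130,900 is at or below the $150,000 threshold, so the full $13,650 applies. Property Tax Rebate: 32% of the $16,400 excess over $114,500 is $5,248; credit = $6,925 − $5,248 = $1,677. total $13,650 + $1,677 = $15,327
Difference: |$4,386 − $15,327| = $10,941.

$10,941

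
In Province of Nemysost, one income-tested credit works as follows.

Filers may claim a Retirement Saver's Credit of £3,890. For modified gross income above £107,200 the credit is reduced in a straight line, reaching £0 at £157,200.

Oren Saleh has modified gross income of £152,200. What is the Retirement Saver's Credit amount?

Retirement Saver's Credit: £152,200 is £45,000 into a £50,000 phase-out range, leaving 5,000/50,000 of the credit: £3,890 × 5,000/50,000 = £389.

£389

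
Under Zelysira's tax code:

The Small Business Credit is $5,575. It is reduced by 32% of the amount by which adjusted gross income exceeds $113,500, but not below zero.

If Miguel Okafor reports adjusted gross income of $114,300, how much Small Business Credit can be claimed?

Small Business Credit: 32% of the $800 excess over $113,500 is $256; credit = $5,575 − $256 = $5,319.

$5,319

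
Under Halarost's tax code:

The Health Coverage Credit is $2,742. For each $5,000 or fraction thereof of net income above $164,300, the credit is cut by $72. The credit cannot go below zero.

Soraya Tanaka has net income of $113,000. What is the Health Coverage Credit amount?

$2,742

Health Coverage Credit: $113,000 is at or below the $164,300 threshold, so the full $2,742 applies.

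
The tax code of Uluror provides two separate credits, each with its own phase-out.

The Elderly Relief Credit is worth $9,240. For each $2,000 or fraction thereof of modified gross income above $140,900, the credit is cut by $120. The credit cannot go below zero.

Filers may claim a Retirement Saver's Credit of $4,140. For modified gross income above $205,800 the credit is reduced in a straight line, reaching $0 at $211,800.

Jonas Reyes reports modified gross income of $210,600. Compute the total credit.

Elderly Relief Credit: income exceeds $140,900 by $69,700, which is 35 full-or-partial $2,000 increments; reduction = 35 × $120 = $4,200, leaving $5,040.
Retirement Saver's Credit: $210,600 is $4,800 into a $6,000 phase-out range, leaving 1,200/6,000 of the credit: $4,140 × 1,200/6,000 = $828.
Total: $5,040 + $828 = $5,868.

$5,868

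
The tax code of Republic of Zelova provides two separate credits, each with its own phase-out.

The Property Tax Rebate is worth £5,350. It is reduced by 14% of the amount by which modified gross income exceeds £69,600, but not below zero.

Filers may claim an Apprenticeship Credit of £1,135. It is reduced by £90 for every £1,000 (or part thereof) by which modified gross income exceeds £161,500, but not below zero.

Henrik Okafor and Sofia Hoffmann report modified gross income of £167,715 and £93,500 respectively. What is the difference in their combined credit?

Henrik (£167,715): Property Tax Rebate: 14% of the £98,115 excess over £69,600 is £13,736.10 ≥ base, so the credit is £0. Apprenticeship Credit: income exceeds £161,500 by £6,215, which is 7 full-or-partial £1,000 increments; reduction = 7 × £90 = £630, leaving £505. total £0 + £505 = £505
Sofia (£93,500): Property Tax Rebate: 14% of the £23,900 excess over £69,600 is £3,346; credit = £5,350 − £3,346 = £2,004. Apprenticeship Credit: £93,500 is at or below the £161,500 threshold, so the full £1,135 applies. total £2,004 + £1,135 = £3,139
Difference: |£505 − £3,139| = £2,634.

£2,634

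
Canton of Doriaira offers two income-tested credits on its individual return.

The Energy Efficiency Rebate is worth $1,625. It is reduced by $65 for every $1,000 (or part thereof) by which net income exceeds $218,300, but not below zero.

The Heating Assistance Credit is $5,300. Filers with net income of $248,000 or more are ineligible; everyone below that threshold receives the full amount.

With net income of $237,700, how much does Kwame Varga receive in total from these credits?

$5,625

Energy Efficiency Rebate: income exceeds $218,300 by $19,400, which is 20 full-or-partial $1,000 increments; reduction = 20 × $65 = $1,300, leaving $325.
Heating Assistance Credit: $237,700 is below the $248,000 cutoff, so the full $5,300 applies.
Total: $325 + $5,300 = $5,625.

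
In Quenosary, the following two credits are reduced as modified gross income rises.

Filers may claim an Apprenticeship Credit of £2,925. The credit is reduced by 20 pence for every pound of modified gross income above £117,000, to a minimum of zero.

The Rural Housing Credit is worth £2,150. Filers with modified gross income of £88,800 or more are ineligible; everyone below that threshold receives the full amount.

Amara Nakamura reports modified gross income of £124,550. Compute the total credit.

Apprenticeship Credit: 20% of the £7,550 excess over £117,000 is £1,510; credit = £2,925 − £1,510 = £1,415.
Rural Housing Credit: £124,550 meets or exceeds the £88,800 cutoff, so the credit is £0.
Total: £1,415 + £0 = £1,415.

£1,415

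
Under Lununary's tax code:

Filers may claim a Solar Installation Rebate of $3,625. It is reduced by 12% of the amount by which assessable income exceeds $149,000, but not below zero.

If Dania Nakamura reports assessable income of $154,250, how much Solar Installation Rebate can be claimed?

$2,995

Solar Installation Rebate: 12% of the $5,250 excess over $149,000 is $630; credit = $3,625 − $630 = $2,995.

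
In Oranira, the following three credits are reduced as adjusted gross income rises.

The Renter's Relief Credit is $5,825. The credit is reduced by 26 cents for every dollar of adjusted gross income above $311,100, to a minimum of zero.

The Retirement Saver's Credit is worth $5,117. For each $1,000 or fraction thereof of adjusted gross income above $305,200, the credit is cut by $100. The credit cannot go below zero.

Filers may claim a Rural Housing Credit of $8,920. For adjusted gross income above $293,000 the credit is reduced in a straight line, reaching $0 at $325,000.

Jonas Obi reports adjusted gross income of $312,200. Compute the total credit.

Renter's Relief Credit: 26% of the $1,100 excess over $311,100 is $286; credit = $5,825 − $286 = $5,539.
Retirement Saver's Credit: income exceeds $305,200 by $7,000, which is 7 full-or-partial $1,000 increments; reduction = 7 × $100 = $700, leaving $4,417.
Rural Housing Credit: $312,200 is $19,200 into a $32,000 phase-out range, leaving 12,800/32,000 of the credit: $8,920 × 12,800/32,000 = $3,568.
Total: $5,539 + $4,417 + $3,568 = $13,524.

$13,524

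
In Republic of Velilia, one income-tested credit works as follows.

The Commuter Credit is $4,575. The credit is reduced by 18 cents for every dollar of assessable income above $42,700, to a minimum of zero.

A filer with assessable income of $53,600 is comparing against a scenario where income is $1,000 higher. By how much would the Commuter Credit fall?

At $53,600 — 18% of the $10,900 excess over $42,700 is $1,962; credit = $4,575 − $1,962 = $2,613.
At $54,600 — 18% of the $11,900 excess over $42,700 is $2,142; credit = $4,575 − $2,142 = $2,433.
Lost: $2,613 − $2,433 = $180.

$180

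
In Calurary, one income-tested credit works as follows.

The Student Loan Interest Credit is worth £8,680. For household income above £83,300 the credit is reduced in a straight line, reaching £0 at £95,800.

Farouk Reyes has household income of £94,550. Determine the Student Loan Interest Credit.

Student Loan Interest Credit: £94,550 is £11,250 into a £12,500 phase-out range, leaving 1,250/12,500 of the credit: £8,680 × 1,250/12,500 = £868.

£868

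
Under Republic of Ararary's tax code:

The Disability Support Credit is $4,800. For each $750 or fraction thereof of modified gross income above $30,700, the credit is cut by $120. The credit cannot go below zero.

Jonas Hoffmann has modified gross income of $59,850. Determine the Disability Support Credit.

Disability Support Credit: income exceeds $30,700 by $29,150, which is 39 full-or-partial $750 increments; reduction = 39 × $120 = $4,680, leaving $120.

$120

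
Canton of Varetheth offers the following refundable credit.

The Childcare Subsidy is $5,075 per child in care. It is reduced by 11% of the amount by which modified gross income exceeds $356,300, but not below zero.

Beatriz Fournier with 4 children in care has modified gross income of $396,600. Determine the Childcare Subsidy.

Childcare Subsidy: base = 4 × $5,075 = $20,300. 11% of the $40,300 excess over $356,300 is $4,433; credit = $20,300 − $4,433 = $15,867.

$15,867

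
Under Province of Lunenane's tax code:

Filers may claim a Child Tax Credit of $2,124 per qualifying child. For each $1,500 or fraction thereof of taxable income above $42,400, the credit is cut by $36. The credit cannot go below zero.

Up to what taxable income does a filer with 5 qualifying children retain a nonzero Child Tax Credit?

$483,400

Full credit = 5 × $2,124 = $10,620.
After 294 increments the reduction is 294 × $36 = $10,584, leaving $36; one more increment wipes it out. Increment 294 ends at excess 294 × $1,500 = $441,000, so the highest qualifying income is $42,400 + $441,000 = $483,400.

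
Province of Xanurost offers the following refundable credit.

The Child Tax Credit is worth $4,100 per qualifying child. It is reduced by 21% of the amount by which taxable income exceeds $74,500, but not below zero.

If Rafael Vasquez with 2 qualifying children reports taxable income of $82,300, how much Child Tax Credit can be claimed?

$6,562

Child Tax Credit: base = 2 × $4,100 = $8,200. 21% of the $7,800 excess over $74,500 is $1,638; credit = $8,200 − $1,638 = $6,562.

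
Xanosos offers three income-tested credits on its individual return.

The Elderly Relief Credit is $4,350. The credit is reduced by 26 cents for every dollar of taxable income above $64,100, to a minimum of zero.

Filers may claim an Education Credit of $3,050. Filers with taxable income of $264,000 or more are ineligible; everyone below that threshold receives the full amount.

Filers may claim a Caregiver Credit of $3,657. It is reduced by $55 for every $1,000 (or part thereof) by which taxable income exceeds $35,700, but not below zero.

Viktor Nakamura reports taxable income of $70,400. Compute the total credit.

$7,494

Elderly Relief Credit: 26% of the $6,300 excess over $64,100 is $1,638; credit = $4,350 − $1,638 = $2,712.
Education Credit: $70,400 is below the $264,000 cutoff, so the full $3,050 applies.
Caregiver Credit: income exceeds $35,700 by $34,700, which is 35 full-or-partial $1,000 increments; reduction = 35 × $55 = $1,925, leaving $1,732.
Total: $2,712 + $3,050 + $1,732 = $7,494.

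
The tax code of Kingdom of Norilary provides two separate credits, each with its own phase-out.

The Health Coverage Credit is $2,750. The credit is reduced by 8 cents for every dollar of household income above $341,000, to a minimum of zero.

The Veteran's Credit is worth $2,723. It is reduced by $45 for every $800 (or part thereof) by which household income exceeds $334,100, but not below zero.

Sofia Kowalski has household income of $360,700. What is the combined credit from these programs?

Health Coverage Credit: 8% of the $19,700 excess over $341,000 is $1,576; credit = $2,750 − $1,576 = $1,174.
Veteran's Credit: income exceeds $334,100 by $26,600, which is 34 full-or-partial $800 increments; reduction = 34 × $45 = $1,530, leaving $1,193.
Total: $1,174 + $1,193 = $2,367.

$2,367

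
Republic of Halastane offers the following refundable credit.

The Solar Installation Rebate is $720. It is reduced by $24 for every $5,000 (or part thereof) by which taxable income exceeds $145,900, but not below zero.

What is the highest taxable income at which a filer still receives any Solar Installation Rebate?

$290,900

After 29 increments the reduction is 29 × $24 = $696, leaving $24; one more increment wipes it out. Increment 29 ends at excess 29 × $5,000 = $145,000, so the highest qualifying income is $145,900 + $145,000 = $290,900.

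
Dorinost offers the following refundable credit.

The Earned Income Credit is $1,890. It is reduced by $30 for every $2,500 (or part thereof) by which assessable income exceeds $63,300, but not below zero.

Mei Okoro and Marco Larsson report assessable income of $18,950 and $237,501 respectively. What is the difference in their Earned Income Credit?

$1,890

Mei ($18,950): Earned Income Credit: $18,950 is at or below the $63,300 threshold, so the full $1,890 applies.
Marco ($237,501): Earned Income Credit: income exceeds $63,300 by $174,201 → 70 increments × $30 = $2,100 ≥ base, so the credit is $0.
Difference: |$1,890 − $0| = $1,890.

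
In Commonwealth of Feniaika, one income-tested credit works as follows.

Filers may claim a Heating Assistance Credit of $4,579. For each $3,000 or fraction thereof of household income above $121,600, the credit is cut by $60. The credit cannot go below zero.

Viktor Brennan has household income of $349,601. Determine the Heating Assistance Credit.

$0

Heating Assistance Credit: income exceeds $121,600 by $228,001 → 77 increments × $60 = $4,620 ≥ base, so the credit is $0.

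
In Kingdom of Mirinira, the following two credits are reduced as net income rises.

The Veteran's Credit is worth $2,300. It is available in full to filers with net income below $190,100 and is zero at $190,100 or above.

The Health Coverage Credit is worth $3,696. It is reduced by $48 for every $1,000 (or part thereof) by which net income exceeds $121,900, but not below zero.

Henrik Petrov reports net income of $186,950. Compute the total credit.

$2,828

Veteran's Credit: $186,950 is below the $190,100 cutoff, so the full $2,300 applies.
Health Coverage Credit: income exceeds $121,900 by $65,050, which is 66 full-or-partial $1,000 increments; reduction = 66 × $48 = $3,168, leaving $528.
Total: $2,300 + $528 = $2,828.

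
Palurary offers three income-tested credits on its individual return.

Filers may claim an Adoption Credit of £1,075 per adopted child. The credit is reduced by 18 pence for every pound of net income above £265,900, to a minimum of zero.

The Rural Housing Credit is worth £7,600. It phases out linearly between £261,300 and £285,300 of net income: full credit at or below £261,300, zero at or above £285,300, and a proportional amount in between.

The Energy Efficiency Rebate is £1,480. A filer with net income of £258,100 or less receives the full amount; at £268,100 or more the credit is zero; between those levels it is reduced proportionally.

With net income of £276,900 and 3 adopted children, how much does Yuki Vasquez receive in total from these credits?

Adoption Credit: base = 3 × £1,075 = £3,225. 18% of the £11,000 excess over £265,900 is £1,980; credit = £3,225 − £1,980 = £1,245.
Rural Housing Credit: £276,900 is £15,600 into a £24,000 phase-out range, leaving 8,400/24,000 of the credit: £7,600 × 8,400/24,000 = £2,660.
Energy Efficiency Rebate: £276,900 is at or above £268,100, so the credit is £0.
Total: £1,245 + £2,660 + £0 = £3,905.

£3,905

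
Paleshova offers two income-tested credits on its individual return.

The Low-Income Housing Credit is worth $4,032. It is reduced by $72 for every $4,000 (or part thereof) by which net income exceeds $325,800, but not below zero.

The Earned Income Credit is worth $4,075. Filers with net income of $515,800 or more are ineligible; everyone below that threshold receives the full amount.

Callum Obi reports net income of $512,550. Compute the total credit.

Low-Income Housing Credit: income exceeds $325,800 by $186,750, which is 47 full-or-partial $4,000 increments; reduction = 47 × $72 = $3,384, leaving $648.
Earned Income Credit: $512,550 is below the $515,800 cutoff, so the full $4,075 applies.
Total: $648 + $4,075 = $4,723.

$4,723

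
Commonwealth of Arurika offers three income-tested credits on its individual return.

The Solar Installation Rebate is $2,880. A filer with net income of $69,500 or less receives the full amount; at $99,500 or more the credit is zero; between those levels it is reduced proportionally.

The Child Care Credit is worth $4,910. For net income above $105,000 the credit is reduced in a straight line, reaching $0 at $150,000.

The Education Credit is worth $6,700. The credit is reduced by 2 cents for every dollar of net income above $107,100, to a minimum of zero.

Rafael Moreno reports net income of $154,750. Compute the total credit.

Solar Installation Rebate: $154,750 is at or above $99,500, so the credit is $0.
Child Care Credit: $154,750 is at or above $150,000, so the credit is $0.
Education Credit: 2% of the $47,650 excess over $107,100 is $953; credit = $6,700 − $953 = $5,747.
Total: $0 + $0 + $5,747 = $5,747.

$5,747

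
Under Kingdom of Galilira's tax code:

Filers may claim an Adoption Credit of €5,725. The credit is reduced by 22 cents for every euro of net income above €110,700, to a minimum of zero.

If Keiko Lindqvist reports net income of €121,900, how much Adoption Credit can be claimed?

€3,261

Adoption Credit: 22% of the €11,200 excess over €110,700 is €2,464; credit = €5,725 − €2,464 = €3,261.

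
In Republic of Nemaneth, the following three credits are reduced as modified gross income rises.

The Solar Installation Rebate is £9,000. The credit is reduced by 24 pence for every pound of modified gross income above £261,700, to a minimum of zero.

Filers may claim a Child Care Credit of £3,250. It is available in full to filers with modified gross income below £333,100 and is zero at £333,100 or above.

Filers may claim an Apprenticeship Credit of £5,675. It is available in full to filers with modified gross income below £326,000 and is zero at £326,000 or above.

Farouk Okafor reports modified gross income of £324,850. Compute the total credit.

Solar Installation Rebate: 24% of the £63,150 excess over £261,700 is £15,156 ≥ base, so the credit is £0.
Child Care Credit: £324,850 is below the £333,100 cutoff, so the full £3,250 applies.
Apprenticeship Credit: £324,850 is below the £326,000 cutoff, so the full £5,675 applies.
Total: £0 + £3,250 + £5,675 = £8,925.

£8,925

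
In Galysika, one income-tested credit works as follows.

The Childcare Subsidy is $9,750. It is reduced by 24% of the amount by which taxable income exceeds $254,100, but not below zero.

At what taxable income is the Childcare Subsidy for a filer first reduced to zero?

$294,725

The credit falls by 24% of each dollar above $254,100, so it reaches zero when the excess is $9,750 / 24% = $40,625: income = $254,100 + $40,625 = $294,725.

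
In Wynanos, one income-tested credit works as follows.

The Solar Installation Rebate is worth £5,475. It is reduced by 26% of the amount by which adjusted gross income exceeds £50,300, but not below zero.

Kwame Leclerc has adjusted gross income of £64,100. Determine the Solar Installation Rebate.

£1,887

Solar Installation Rebate: 26% of the £13,800 excess over £50,300 is £3,588; credit = £5,475 − £3,588 = £1,887.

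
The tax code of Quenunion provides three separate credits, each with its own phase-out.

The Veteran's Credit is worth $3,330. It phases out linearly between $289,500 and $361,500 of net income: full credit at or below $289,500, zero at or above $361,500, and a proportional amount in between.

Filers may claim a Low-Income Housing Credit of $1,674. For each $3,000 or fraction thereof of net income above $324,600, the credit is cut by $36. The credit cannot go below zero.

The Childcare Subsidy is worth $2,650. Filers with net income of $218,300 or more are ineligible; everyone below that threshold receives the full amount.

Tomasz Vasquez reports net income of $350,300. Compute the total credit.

$1,868

Veteran's Credit: $350,300 is $60,800 into a $72,000 phase-out range, leaving 11,200/72,000 of the credit: $3,330 × 11,200/72,000 = $518.
Low-Income Housing Credit: income exceeds $324,600 by $25,700, which is 9 full-or-partial $3,000 increments; reduction = 9 × $36 = $324, leaving $1,350.
Childcare Subsidy: $350,300 meets or exceeds the $218,300 cutoff, so the credit is $0.
Total: $518 + $1,350 + $0 = $1,868.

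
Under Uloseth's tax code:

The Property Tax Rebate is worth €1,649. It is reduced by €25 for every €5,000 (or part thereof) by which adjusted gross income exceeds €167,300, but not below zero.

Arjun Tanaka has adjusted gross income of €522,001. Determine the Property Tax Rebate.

€0

Property Tax Rebate: income exceeds €167,300 by €354,701 → 71 increments × €25 = €1,775 ≥ base, so the credit is €0.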